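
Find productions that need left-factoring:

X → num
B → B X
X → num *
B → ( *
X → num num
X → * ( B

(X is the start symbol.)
Yes, X has productions with common prefix 'num'

Left-factoring is needed when two productions for the same non-terminal
share a common prefix on the right-hand side.

Productions for X:
  X → num
  X → num *
  X → num num
  X → * ( B
Productions for B:
  B → B X
  B → ( *

Found common prefix 'num' in productions for X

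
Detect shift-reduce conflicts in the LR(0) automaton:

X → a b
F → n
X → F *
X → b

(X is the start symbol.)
A shift-reduce conflict occurs when an LR(0) state has both:
  - a complete (reduce) item [A → α .] (dot at the end), and
  - a shift item [B → β . c γ] (dot before a terminal).

Augment with X' → X and build the canonical LR(0) collection (I0 = CLOSURE({[X' → . X]}), then GOTO on every symbol after a dot until no new states appear). It has 8 states:
  I0: { [F → . n], [X → . F *], [X → . a b], [X → . b], [X' → . X] }  — shift
  I1: { [X → F . *] }  — shift
  I2: { [X' → X .] }  — accept
  I3: { [X → a . b] }  — shift
  I4: { [X → b .] }  — reduce
  I5: { [F → n .] }  — reduce
  I6: { [X → a b .] }  — reduce
  I7: { [X → F * .] }  — reduce

No state contains both a complete item and a shift item.

Answer: No shift-reduce conflicts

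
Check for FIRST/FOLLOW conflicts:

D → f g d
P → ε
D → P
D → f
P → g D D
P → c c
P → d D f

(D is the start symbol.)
Yes. D → f g d with FOLLOW(D) on { 'f' }; D → f with FOLLOW(D) on { 'f' }; P → g D D with FOLLOW(P) on { 'g' }; P → c c with FOLLOW(P) on { 'c' }; P → d D f with FOLLOW(P) on { 'd' }

A FIRST/FOLLOW conflict occurs when a non-terminal N has a nullable alternative N → β (β ⇒* ε) and another alternative N → α with FIRST(α) ∩ FOLLOW(N) ≠ ∅: on such a lookahead the parser cannot decide between expanding α and letting N vanish via β.

Nullable non-terminals: D, P.
FIRST sets used below: FIRST(P) = { 'c', 'd', 'g', ε }

D: nullable alternative(s) D → P; FOLLOW(D) = { $, 'c', 'd', 'f', 'g' }
  D → f g d: FIRST \ {ε} = { 'f' } — overlaps FOLLOW(D) on { 'f' }: CONFLICT
  D → P: FIRST \ {ε} = { 'c', 'd', 'g' } — this is the only nullable alternative, skip
  D → f: FIRST \ {ε} = { 'f' } — overlaps FOLLOW(D) on { 'f' }: CONFLICT

P: nullable alternative(s) P → ε; FOLLOW(P) = { $, 'c', 'd', 'f', 'g' }
  P → ε: FIRST \ {ε} = { } — this is the only nullable alternative, skip
  P → g D D: FIRST \ {ε} = { 'g' } — overlaps FOLLOW(P) on { 'g' }: CONFLICT
  P → c c: FIRST \ {ε} = { 'c' } — overlaps FOLLOW(P) on { 'c' }: CONFLICT
  P → d D f: FIRST \ {ε} = { 'd' } — overlaps FOLLOW(P) on { 'd' }: CONFLICT

So the grammar has 5 FIRST/FOLLOW conflicts (marked CONFLICT above).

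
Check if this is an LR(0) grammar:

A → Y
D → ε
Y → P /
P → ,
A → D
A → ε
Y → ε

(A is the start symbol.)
No. Shift-reduce conflict between [A → .] and [P → . ,]

A grammar is LR(0) if no state in the canonical LR(0) collection has:
  - both a shift item (dot before a terminal) and a complete item (shift-reduce conflict), or
  - two or more complete items (reduce-reduce conflict; the accept item [A' → A .] counts as a complete item here).

Augment with A' → A and build the canonical LR(0) collection (I0 = CLOSURE({[A' → . A]}), then GOTO on every symbol after a dot until no new states appear). It has 7 states:
  I0: { [A → . D], [A → . Y], [A → .], [A' → . A], [D → .], [P → . ,], [Y → . P /], [Y → .] }  — shift, 3 reduces
  I1: { [P → , .] }  — reduce
  I2: { [A' → A .] }  — accept
  I3: { [A → D .] }  — reduce
  I4: { [Y → P . /] }  — shift
  I5: { [A → Y .] }  — reduce
  I6: { [Y → P / .] }  — reduce

Conflict in state I0:
  Shift-reduce conflict between [A → .] and [P → . ,]
So the grammar is NOT LR(0).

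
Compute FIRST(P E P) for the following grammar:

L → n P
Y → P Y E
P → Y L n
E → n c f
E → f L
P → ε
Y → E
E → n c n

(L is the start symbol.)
FIRST sets of the non-terminals involved (from the grammar, by fixed-point iteration):
  FIRST(P) = { 'f', 'n', ε }
  FIRST(E) = { 'f', 'n' }

To compute FIRST(P E P), process the symbols left to right:
Symbol P is a non-terminal. Add FIRST(P) \ {ε} = { 'f', 'n' }
P is nullable (ε ∈ FIRST(P)), continue to the next symbol.
Symbol E is a non-terminal. Add FIRST(E) \ {ε} = { 'f', 'n' }
E is not nullable (ε ∉ FIRST(E)), so stop here.
FIRST(P E P) = { 'f', 'n' }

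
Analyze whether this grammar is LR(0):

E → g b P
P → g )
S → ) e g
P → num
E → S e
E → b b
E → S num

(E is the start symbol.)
A grammar is LR(0) if no state in the canonical LR(0) collection has:
  - both a shift item (dot before a terminal) and a complete item (shift-reduce conflict), or
  - two or more complete items (reduce-reduce conflict; the accept item [E' → E .] counts as a complete item here).

Augment with E' → E and build the canonical LR(0) collection (I0 = CLOSURE({[E' → . E]}), then GOTO on every symbol after a dot until no new states appear). It has 16 states:
  I0: { [E → . S e], [E → . S num], [E → . b b], [E → . g b P], [E' → . E], [S → . ) e g] }  — shift
  I1: { [S → ) . e g] }  — shift
  I2: { [E' → E .] }  — accept
  I3: { [E → S . e], [E → S . num] }  — shift
  I4: { [E → b . b] }  — shift
  I5: { [E → g . b P] }  — shift
  I6: { [E → g b . P], [P → . g )], [P → . num] }  — shift
  I7: { [E → g b P .] }  — reduce
  I8: { [P → g . )] }  — shift
  I9: { [P → num .] }  — reduce
  I10: { [P → g ) .] }  — reduce
  I11: { [E → b b .] }  — reduce
  I12: { [E → S e .] }  — reduce
  I13: { [E → S num .] }  — reduce
  I14: { [S → ) e . g] }  — shift
  I15: { [S → ) e g .] }  — reduce

Every state is either a pure shift/goto state or contains exactly one complete item and nothing to shift — no conflicts. The grammar is LR(0).

Answer: Yes, the grammar is LR(0)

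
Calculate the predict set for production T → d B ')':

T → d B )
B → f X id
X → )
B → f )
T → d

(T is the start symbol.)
PREDICT(T → d B ')') = (FIRST(RHS) \ {ε}) ∪ (FOLLOW(T) if ε ∈ FIRST(RHS), i.e. RHS ⇒* ε)
FIRST(d B ')') = { 'd' }
ε ∉ FIRST(d B ')'), so FOLLOW(T) is not added.
PREDICT(T → d B ')') = { 'd' }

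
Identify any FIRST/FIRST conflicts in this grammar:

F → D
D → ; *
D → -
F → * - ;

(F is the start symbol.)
No FIRST/FIRST conflicts.

A FIRST/FIRST conflict occurs when two productions N → α and N → β for the same non-terminal have FIRST(α) ∩ FIRST(β) ≠ ∅ (with ε ∈ FIRST of a nullable right-hand side, so two nullable alternatives also conflict).

FIRST sets of the non-terminals at (or reachable through a nullable prefix from) the front of some alternative:
  FIRST(D) = { '-', ';' }

Productions for F:
  F → D: FIRST = { '-', ';' }
  F → * - ;: FIRST = { '*' }
Productions for D:
  D → ; *: FIRST = { ';' }
  D → -: FIRST = { '-' }

All alternatives of each non-terminal have pairwise disjoint FIRST sets.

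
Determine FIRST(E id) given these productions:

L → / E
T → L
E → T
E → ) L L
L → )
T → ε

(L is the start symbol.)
{ ')', '/', 'id' }

FIRST sets of the non-terminals involved (from the grammar, by fixed-point iteration):
  FIRST(E) = { ')', '/', ε }

To compute FIRST(E id), process the symbols left to right:
Symbol E is a non-terminal. Add FIRST(E) \ {ε} = { ')', '/' }
E is nullable (ε ∈ FIRST(E)), continue to the next symbol.
Symbol id is a terminal. Add 'id' and stop.
FIRST(E id) = { ')', '/', 'id' }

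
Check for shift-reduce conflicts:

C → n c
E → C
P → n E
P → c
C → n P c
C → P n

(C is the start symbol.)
A shift-reduce conflict occurs when an LR(0) state has both:
  - a complete (reduce) item [A → α .] (dot at the end), and
  - a shift item [B → β . c γ] (dot before a terminal).

Augment with C' → C and build the canonical LR(0) collection (I0 = CLOSURE({[C' → . C]}), then GOTO on every symbol after a dot until no new states appear). It has 11 states:
  I0: { [C → . P n], [C → . n P c], [C → . n c], [C' → . C], [P → . c], [P → . n E] }  — shift
  I1: { [C' → C .] }  — accept
  I2: { [C → P . n] }  — shift
  I3: { [P → c .] }  — reduce
  I4: { [C → . P n], [C → . n P c], [C → . n c], [C → n . P c], [C → n . c], [E → . C], [P → . c], [P → . n E], [P → n . E] }  — shift
  I5: { [E → C .] }  — reduce
  I6: { [P → n E .] }  — reduce
  I7: { [C → P . n], [C → n P . c] }  — shift
  I8: { [C → n c .], [P → c .] }  — 2 reduces
  I9: { [C → n P c .] }  — reduce
  I10: { [C → P n .] }  — reduce

No state contains both a complete item and a shift item.

Answer: No shift-reduce conflicts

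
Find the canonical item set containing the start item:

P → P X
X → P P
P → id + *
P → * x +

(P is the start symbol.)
First, augment the grammar with P' → P
I₀ = CLOSURE({ [P' → . P] }):
  [P' → . P] has the dot before P: add [P → . P X], [P → . id + *], [P → . * x +]
No further items can be added.

I₀ = { [P → . * x +], [P → . P X], [P → . id + *], [P' → . P] }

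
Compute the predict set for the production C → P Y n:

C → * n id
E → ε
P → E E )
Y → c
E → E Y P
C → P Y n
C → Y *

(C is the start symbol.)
{ ')', 'c' }

PREDICT(C → P Y n) = (FIRST(RHS) \ {ε}) ∪ (FOLLOW(C) if ε ∈ FIRST(RHS), i.e. RHS ⇒* ε)
FIRST(P) = { ')', 'c' }
FIRST(P Y n) = { ')', 'c' }
ε ∉ FIRST(P Y n), so FOLLOW(C) is not added.
PREDICT(C → P Y n) = { ')', 'c' }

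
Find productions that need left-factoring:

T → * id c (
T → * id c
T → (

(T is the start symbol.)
Left-factoring is needed when two productions for the same non-terminal
share a common prefix on the right-hand side.

Productions for T:
  T → * id c (
  T → * id c
  T → (

Found common prefix '* id c' in productions for T

Answer: Yes, T has productions with common prefix '* id c'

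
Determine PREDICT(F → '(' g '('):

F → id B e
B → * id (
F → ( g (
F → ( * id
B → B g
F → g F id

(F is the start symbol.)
{ '(' }

PREDICT(F → '(' g '(') = (FIRST(RHS) \ {ε}) ∪ (FOLLOW(F) if ε ∈ FIRST(RHS), i.e. RHS ⇒* ε)
FIRST('(' g '(') = { '(' }
ε ∉ FIRST('(' g '('), so FOLLOW(F) is not added.
PREDICT(F → '(' g '(') = { '(' }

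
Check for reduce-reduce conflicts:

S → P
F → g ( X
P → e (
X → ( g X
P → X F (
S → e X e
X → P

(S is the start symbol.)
Yes — I2: [S → P .] vs [X → P .]

A reduce-reduce conflict occurs when an LR(0) state has two complete items [A → α .] and [B → β .] — both call for a reduction, and with no lookahead the parser cannot choose between them.

Augment with S' → S and build the canonical LR(0) collection (I0 = CLOSURE({[S' → . S]}), then GOTO on every symbol after a dot until no new states appear). It has 19 states:
  I0: { [P → . X F (], [P → . e (], [S → . P], [S → . e X e], [S' → . S], [X → . ( g X], [X → . P] }  — shift
  I1: { [X → ( . g X] }  — shift
  I2: { [S → P .], [X → P .] }  — 2 reduces
  I3: { [S' → S .] }  — accept
  I4: { [F → . g ( X], [P → X . F (] }  — shift
  I5: { [P → . X F (], [P → . e (], [P → e . (], [S → e . X e], [X → . ( g X], [X → . P] }  — shift
  I6: { [P → e ( .], [X → ( . g X] }  — shift, reduce
  I7: { [X → P .] }  — reduce
  I8: { [F → . g ( X], [P → X . F (], [S → e X . e] }  — shift
  I9: { [P → e . (] }  — shift
  I10: { [P → e ( .] }  — reduce
  I11: { [P → X F . (] }  — shift
  I12: { [S → e X e .] }  — reduce
  I13: { [F → g . ( X] }  — shift
  I14: { [F → g ( . X], [P → . X F (], [P → . e (], [X → . ( g X], [X → . P] }  — shift
  I15: { [F → . g ( X], [F → g ( X .], [P → X . F (] }  — shift, reduce
  I16: { [P → X F ( .] }  — reduce
  I17: { [P → . X F (], [P → . e (], [X → ( g . X], [X → . ( g X], [X → . P] }  — shift
  I18: { [F → . g ( X], [P → X . F (], [X → ( g X .] }  — shift, reduce

I2 contains complete items [S → P .], [X → P .] — reduce-reduce conflict.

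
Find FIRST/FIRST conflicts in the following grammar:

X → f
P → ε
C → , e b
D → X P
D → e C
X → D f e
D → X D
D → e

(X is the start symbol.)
FIRST sets of the non-terminals at (or reachable through a nullable prefix from) the front of some alternative:
  FIRST(D) = { 'e', 'f' }
  FIRST(X) = { 'e', 'f' }

Productions for X:
  X → f: FIRST = { 'f' }
  X → D f e: FIRST = { 'e', 'f' }
Productions for D:
  D → X P: FIRST = { 'e', 'f' }
  D → e C: FIRST = { 'e' }
  D → X D: FIRST = { 'e', 'f' }
  D → e: FIRST = { 'e' }
P, C have only one production, so no FIRST/FIRST conflict is possible there.

Conflict for X: X → f and X → D f e
  Overlap: { 'f' }
Conflict for D: D → X P and D → e C
  Overlap: { 'e' }
Conflict for D: D → X P and D → X D
  Overlap: { 'e', 'f' }
Conflict for D: D → X P and D → e
  Overlap: { 'e' }
Conflict for D: D → e C and D → X D
  Overlap: { 'e' }
Conflict for D: D → e C and D → e
  Overlap: { 'e' }
Conflict for D: D → X D and D → e
  Overlap: { 'e' }

Answer: Yes. X → f / X → D f e on { 'f' }; D → X P / D → e C on { 'e' }; D → X P / D → X D on { 'e', 'f' }; D → X P / D → e on { 'e' }; D → e C / D → X D on { 'e' }; D → e C / D → e on { 'e' }; D → X D / D → e on { 'e' }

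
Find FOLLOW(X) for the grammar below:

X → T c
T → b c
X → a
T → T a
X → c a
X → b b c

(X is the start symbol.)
{ $ }

To compute FOLLOW(X), find every occurrence of X on a right-hand side N → α X β: add FIRST(β) \ {ε}, and if β is empty or nullable also add FOLLOW(N). Iterate to a fixed point.

X is the start symbol, so $ ∈ FOLLOW(X).
X does not occur on any right-hand side.

Taking the union: FOLLOW(X) = { $ }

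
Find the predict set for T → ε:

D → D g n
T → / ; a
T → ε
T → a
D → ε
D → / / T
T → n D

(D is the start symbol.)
{ $, 'g' }

PREDICT(T → ε) = (FIRST(RHS) \ {ε}) ∪ (FOLLOW(T) if ε ∈ FIRST(RHS), i.e. RHS ⇒* ε)
The right-hand side is ε (FIRST(ε) = { ε }), so the predict set is FOLLOW(T) = { $, 'g' }
PREDICT(T → ε) = { $, 'g' }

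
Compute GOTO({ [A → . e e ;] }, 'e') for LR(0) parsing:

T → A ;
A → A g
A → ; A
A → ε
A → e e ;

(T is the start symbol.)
{ [A → e . e ;] }

GOTO(I, 'e') = CLOSURE({ [A → αX.β] : [A → α.Xβ] ∈ I, X = 'e' })

Items with dot before 'e', with the dot advanced:
  [A → . e e ;] → [A → e . e ;]
Closure adds nothing (no advanced item has the dot before a non-terminal).

GOTO = { [A → e . e ;] }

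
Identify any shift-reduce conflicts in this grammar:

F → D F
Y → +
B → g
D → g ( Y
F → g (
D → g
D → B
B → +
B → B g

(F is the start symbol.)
Yes — I2: [D → B .] vs [B → B . g]; I5: [B → g .] vs [D → g . ( Y]; I6: [F → g ( .] vs [Y → . +]

A shift-reduce conflict occurs when an LR(0) state has both:
  - a complete (reduce) item [A → α .] (dot at the end), and
  - a shift item [B → β . c γ] (dot before a terminal).

Augment with F' → F and build the canonical LR(0) collection (I0 = CLOSURE({[F' → . F]}), then GOTO on every symbol after a dot until no new states appear). It has 11 states:
  I0: { [B → . +], [B → . B g], [B → . g], [D → . B], [D → . g ( Y], [D → . g], [F → . D F], [F → . g (], [F' → . F] }  — shift
  I1: { [B → + .] }  — reduce
  I2: { [B → B . g], [D → B .] }  — shift, reduce
  I3: { [B → . +], [B → . B g], [B → . g], [D → . B], [D → . g ( Y], [D → . g], [F → . D F], [F → . g (], [F → D . F] }  — shift
  I4: { [F' → F .] }  — accept
  I5: { [B → g .], [D → g . ( Y], [D → g .], [F → g . (] }  — shift, 2 reduces
  I6: { [D → g ( . Y], [F → g ( .], [Y → . +] }  — shift, reduce
  I7: { [Y → + .] }  — reduce
  I8: { [D → g ( Y .] }  — reduce
  I9: { [F → D F .] }  — reduce
  I10: { [B → B g .] }  — reduce

I2 contains reduce item [D → B .] and shift item [B → B . g] — shift-reduce conflict.
I5 contains reduce items [B → g .], [D → g .] and shift items [D → g . ( Y], [F → g . (] — shift-reduce conflict.
I6 contains reduce item [F → g ( .] and shift item [Y → . +] — shift-reduce conflict.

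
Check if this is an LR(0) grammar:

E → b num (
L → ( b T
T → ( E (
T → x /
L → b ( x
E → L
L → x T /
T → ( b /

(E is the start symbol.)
Yes, the grammar is LR(0)

A grammar is LR(0) if no state in the canonical LR(0) collection has:
  - both a shift item (dot before a terminal) and a complete item (shift-reduce conflict), or
  - two or more complete items (reduce-reduce conflict; the accept item [E' → E .] counts as a complete item here).

Augment with E' → E and build the canonical LR(0) collection (I0 = CLOSURE({[E' → . E]}), then GOTO on every symbol after a dot until no new states appear). It has 21 states:
  I0: { [E → . L], [E → . b num (], [E' → . E], [L → . ( b T], [L → . b ( x], [L → . x T /] }  — shift
  I1: { [L → ( . b T] }  — shift
  I2: { [E' → E .] }  — accept
  I3: { [E → L .] }  — reduce
  I4: { [E → b . num (], [L → b . ( x] }  — shift
  I5: { [L → x . T /], [T → . ( E (], [T → . ( b /], [T → . x /] }  — shift
  I6: { [E → . L], [E → . b num (], [L → . ( b T], [L → . b ( x], [L → . x T /], [T → ( . E (], [T → ( . b /] }  — shift
  I7: { [L → x T . /] }  — shift
  I8: { [T → x . /] }  — shift
  I9: { [T → x / .] }  — reduce
  I10: { [L → x T / .] }  — reduce
  I11: { [T → ( E . (] }  — shift
  I12: { [E → b . num (], [L → b . ( x], [T → ( b . /] }  — shift
  I13: { [L → b ( . x] }  — shift
  I14: { [T → ( b / .] }  — reduce
  I15: { [E → b num . (] }  — shift
  I16: { [E → b num ( .] }  — reduce
  I17: { [L → b ( x .] }  — reduce
  I18: { [T → ( E ( .] }  — reduce
  I19: { [L → ( b . T], [T → . ( E (], [T → . ( b /], [T → . x /] }  — shift
  I20: { [L → ( b T .] }  — reduce

Every state is either a pure shift/goto state or contains exactly one complete item and nothing to shift — no conflicts. The grammar is LR(0).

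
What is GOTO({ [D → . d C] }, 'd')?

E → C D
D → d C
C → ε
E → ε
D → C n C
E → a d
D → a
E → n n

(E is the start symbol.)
GOTO(I, 'd') = CLOSURE({ [A → αX.β] : [A → α.Xβ] ∈ I, X = 'd' })

Items with dot before 'd', with the dot advanced:
  [D → . d C] → [D → d . C]
Closure of the advanced items:
  [D → d . C] has the dot before C: add [C → .]

GOTO = { [C → .], [D → d . C] }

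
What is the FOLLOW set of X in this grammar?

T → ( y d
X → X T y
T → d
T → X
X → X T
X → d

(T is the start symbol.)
In X → X T y: X is followed by T y, add FIRST(T y) \ {ε} = { '(', 'd' }
In T → X: X is at the end, add FOLLOW(T)
In X → X T: X is followed by T, add FIRST(T) \ {ε} = { '(', 'd' }

The FOLLOW sets referred to above (computed the same way, to a fixed point):
  FOLLOW(T) = { $, '(', 'd', 'y' }

Taking the union: FOLLOW(X) = { $, '(', 'd', 'y' }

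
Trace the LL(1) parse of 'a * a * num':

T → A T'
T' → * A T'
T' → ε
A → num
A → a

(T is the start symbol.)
LL(1) parsing maintains a stack (initially the start symbol over $) and the input. At each step: if the stack top is a terminal, match it against the current input token; if it is a non-terminal N, replace it with the RHS of M[N, lookahead] (the unique production whose predict set contains the lookahead).

Stack is shown with the top on the left.

Stack     Input          Action
-------------------------------
T $       a * a * num $  output T → A T'
A T' $    a * a * num $  output A → a
a T' $    a * a * num $  match 'a'
T' $      * a * num $    output T' → * A T'
* A T' $  * a * num $    match '*'
A T' $    a * num $      output A → a
a T' $    a * num $      match 'a'
T' $      * num $        output T' → * A T'
* A T' $  * num $        match '*'
A T' $    num $          output A → num
num T' $  num $          match 'num'
T' $      $              output T' → ε
$         $              accept

The string is accepted.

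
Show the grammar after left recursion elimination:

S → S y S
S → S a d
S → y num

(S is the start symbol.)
S is directly left-recursive. The standard transformation for
  A → A α₁ | ... | A α_m | β₁ | ... | β_n
is
  A  → β₁ A' | ... | β_n A'
  A' → α₁ A' | ... | α_m A' | ε

S → y num becomes S → y num S'
S → S y S becomes S' → y S S'
S → S a d becomes S' → a d S'
Add S' → ε

Resulting grammar:
S → y num S'
S' → y S S'
S' → a d S'
S' → ε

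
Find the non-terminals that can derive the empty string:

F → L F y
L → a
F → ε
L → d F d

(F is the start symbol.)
A non-terminal is nullable if it can derive ε (the empty string): either it has an ε-production, or it has a production whose right-hand side consists entirely of nullable non-terminals.

ε-productions: F → ε
So F is immediately nullable.
No further non-terminal can be added: every production for the remaining non-terminals contains a terminal or a non-nullable non-terminal.
Nullable = { 'F' }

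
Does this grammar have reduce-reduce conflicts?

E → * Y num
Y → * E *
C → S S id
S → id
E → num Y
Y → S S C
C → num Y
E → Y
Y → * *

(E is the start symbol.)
A reduce-reduce conflict occurs when an LR(0) state has two complete items [A → α .] and [B → β .] — both call for a reduction, and with no lookahead the parser cannot choose between them.

Augment with E' → E and build the canonical LR(0) collection (I0 = CLOSURE({[E' → . E]}), then GOTO on every symbol after a dot until no new states appear). It has 21 states:
  I0: { [E → . * Y num], [E → . Y], [E → . num Y], [E' → . E], [S → . id], [Y → . * *], [Y → . * E *], [Y → . S S C] }  — shift
  I1: { [E → * . Y num], [E → . * Y num], [E → . Y], [E → . num Y], [S → . id], [Y → * . *], [Y → * . E *], [Y → . * *], [Y → . * E *], [Y → . S S C] }  — shift
  I2: { [E' → E .] }  — accept
  I3: { [S → . id], [Y → S . S C] }  — shift
  I4: { [E → Y .] }  — reduce
  I5: { [S → id .] }  — reduce
  I6: { [E → num . Y], [S → . id], [Y → . * *], [Y → . * E *], [Y → . S S C] }  — shift
  I7: { [E → . * Y num], [E → . Y], [E → . num Y], [S → . id], [Y → * . *], [Y → * . E *], [Y → . * *], [Y → . * E *], [Y → . S S C] }  — shift
  I8: { [E → num Y .] }  — reduce
  I9: { [E → * . Y num], [E → . * Y num], [E → . Y], [E → . num Y], [S → . id], [Y → * * .], [Y → * . *], [Y → * . E *], [Y → . * *], [Y → . * E *], [Y → . S S C] }  — shift, reduce
  I10: { [Y → * E . *] }  — shift
  I11: { [Y → * E * .] }  — reduce
  I12: { [E → * Y . num], [E → Y .] }  — shift, reduce
  I13: { [E → * Y num .] }  — reduce
  I14: { [C → . S S id], [C → . num Y], [S → . id], [Y → S S . C] }  — shift
  I15: { [Y → S S C .] }  — reduce
  I16: { [C → S . S id], [S → . id] }  — shift
  I17: { [C → num . Y], [S → . id], [Y → . * *], [Y → . * E *], [Y → . S S C] }  — shift
  I18: { [C → num Y .] }  — reduce
  I19: { [C → S S . id] }  — shift
  I20: { [C → S S id .] }  — reduce

No state contains more than one complete item.

Answer: No reduce-reduce conflicts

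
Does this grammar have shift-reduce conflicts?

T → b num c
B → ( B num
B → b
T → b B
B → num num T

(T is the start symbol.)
A shift-reduce conflict occurs when an LR(0) state has both:
  - a complete (reduce) item [A → α .] (dot at the end), and
  - a shift item [B → β . c γ] (dot before a terminal).

Augment with T' → T and build the canonical LR(0) collection (I0 = CLOSURE({[T' → . T]}), then GOTO on every symbol after a dot until no new states appear). It has 13 states:
  I0: { [T → . b B], [T → . b num c], [T' → . T] }  — shift
  I1: { [T' → T .] }  — accept
  I2: { [B → . ( B num], [B → . b], [B → . num num T], [T → b . B], [T → b . num c] }  — shift
  I3: { [B → ( . B num], [B → . ( B num], [B → . b], [B → . num num T] }  — shift
  I4: { [T → b B .] }  — reduce
  I5: { [B → b .] }  — reduce
  I6: { [B → num . num T], [T → b num . c] }  — shift
  I7: { [T → b num c .] }  — reduce
  I8: { [B → num num . T], [T → . b B], [T → . b num c] }  — shift
  I9: { [B → num num T .] }  — reduce
  I10: { [B → ( B . num] }  — shift
  I11: { [B → num . num T] }  — shift
  I12: { [B → ( B num .] }  — reduce

No state contains both a complete item and a shift item.

Answer: No shift-reduce conflicts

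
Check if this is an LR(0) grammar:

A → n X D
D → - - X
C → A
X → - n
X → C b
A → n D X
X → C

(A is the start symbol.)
No. Shift-reduce conflict between [X → C .] and [X → C . b]

Augment with A' → A and build the canonical LR(0) collection (I0 = CLOSURE({[A' → . A]}), then GOTO on every symbol after a dot until no new states appear). It has 16 states:
  I0: { [A → . n D X], [A → . n X D], [A' → . A] }  — shift
  I1: { [A' → A .] }  — accept
  I2: { [A → . n D X], [A → . n X D], [A → n . D X], [A → n . X D], [C → . A], [D → . - - X], [X → . - n], [X → . C b], [X → . C] }  — shift
  I3: { [D → - . - X], [X → - . n] }  — shift
  I4: { [C → A .] }  — reduce
  I5: { [X → C . b], [X → C .] }  — shift, reduce
  I6: { [A → . n D X], [A → . n X D], [A → n D . X], [C → . A], [X → . - n], [X → . C b], [X → . C] }  — shift
  I7: { [A → n X . D], [D → . - - X] }  — shift
  I8: { [D → - . - X] }  — shift
  I9: { [A → n X D .] }  — reduce
  I10: { [A → . n D X], [A → . n X D], [C → . A], [D → - - . X], [X → . - n], [X → . C b], [X → . C] }  — shift
  I11: { [X → - . n] }  — shift
  I12: { [D → - - X .] }  — reduce
  I13: { [X → - n .] }  — reduce
  I14: { [A → n D X .] }  — reduce
  I15: { [X → C b .] }  — reduce

Conflict in state I5:
  Shift-reduce conflict between [X → C .] and [X → C . b]
So the grammar is NOT LR(0).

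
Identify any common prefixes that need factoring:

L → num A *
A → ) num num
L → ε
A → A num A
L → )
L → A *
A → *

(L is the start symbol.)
Left-factoring is needed when two productions for the same non-terminal
share a common prefix on the right-hand side.

Productions for L:
  L → num A *
  L → ε
  L → )
  L → A *
Productions for A:
  A → ) num num
  A → A num A
  A → *

No common prefixes found.

Answer: No, left-factoring is not needed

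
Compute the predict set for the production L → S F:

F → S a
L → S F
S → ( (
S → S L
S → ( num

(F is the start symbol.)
PREDICT(L → S F) = (FIRST(RHS) \ {ε}) ∪ (FOLLOW(L) if ε ∈ FIRST(RHS), i.e. RHS ⇒* ε)
FIRST(S) = { '(' }
FIRST(S F) = { '(' }
ε ∉ FIRST(S F), so FOLLOW(L) is not added.
PREDICT(L → S F) = { '(' }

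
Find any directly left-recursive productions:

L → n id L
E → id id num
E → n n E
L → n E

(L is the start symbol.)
No direct left recursion

L → n id L: starts with n
E → id id num: starts with id
E → n n E: starts with n
L → n E: starts with n

No direct left recursion found.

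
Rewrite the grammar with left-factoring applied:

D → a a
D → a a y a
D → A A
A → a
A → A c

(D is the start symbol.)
D → a a D'
D' → ε
D' → y a
D → A A
A → a
A → A c

Left-factoring transforms A → αβ₁ | αβ₂ into A → αA' and A' → β₁ | β₂
(α is the longest common prefix among the alternatives). Repeat until
no nonterminal has two alternatives with a common prefix.

Round 1: D has alternatives sharing prefix 'a a'. Introduce D': D → a a D'
  Add: D' → ε
  Add: D' → y a

No remaining common prefixes — done.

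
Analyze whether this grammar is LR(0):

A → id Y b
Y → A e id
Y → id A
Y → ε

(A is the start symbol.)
No. Shift-reduce conflict between [Y → .] and [A → . id Y b]

A grammar is LR(0) if no state in the canonical LR(0) collection has:
  - both a shift item (dot before a terminal) and a complete item (shift-reduce conflict), or
  - two or more complete items (reduce-reduce conflict; the accept item [A' → A .] counts as a complete item here).

Augment with A' → A and build the canonical LR(0) collection (I0 = CLOSURE({[A' → . A]}), then GOTO on every symbol after a dot until no new states appear). It has 10 states:
  I0: { [A → . id Y b], [A' → . A] }  — shift
  I1: { [A' → A .] }  — accept
  I2: { [A → . id Y b], [A → id . Y b], [Y → . A e id], [Y → . id A], [Y → .] }  — shift, reduce
  I3: { [Y → A . e id] }  — shift
  I4: { [A → id Y . b] }  — shift
  I5: { [A → . id Y b], [A → id . Y b], [Y → . A e id], [Y → . id A], [Y → .], [Y → id . A] }  — shift, reduce
  I6: { [Y → A . e id], [Y → id A .] }  — shift, reduce
  I7: { [Y → A e . id] }  — shift
  I8: { [Y → A e id .] }  — reduce
  I9: { [A → id Y b .] }  — reduce

Conflict in state I2:
  Shift-reduce conflict between [Y → .] and [A → . id Y b]
So the grammar is NOT LR(0).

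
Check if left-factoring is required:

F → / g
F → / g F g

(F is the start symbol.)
Left-factoring is needed when two productions for the same non-terminal
share a common prefix on the right-hand side.

Productions for F:
  F → / g
  F → / g F g

Found common prefix '/ g' in productions for F

Answer: Yes, F has productions with common prefix '/ g'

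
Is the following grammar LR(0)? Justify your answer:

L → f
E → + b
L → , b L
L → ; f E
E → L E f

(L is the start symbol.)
Augment with L' → L and build the canonical LR(0) collection (I0 = CLOSURE({[L' → . L]}), then GOTO on every symbol after a dot until no new states appear). It has 14 states:
  I0: { [L → . , b L], [L → . ; f E], [L → . f], [L' → . L] }  — shift
  I1: { [L → , . b L] }  — shift
  I2: { [L → ; . f E] }  — shift
  I3: { [L' → L .] }  — accept
  I4: { [L → f .] }  — reduce
  I5: { [E → . + b], [E → . L E f], [L → . , b L], [L → . ; f E], [L → . f], [L → ; f . E] }  — shift
  I6: { [E → + . b] }  — shift
  I7: { [L → ; f E .] }  — reduce
  I8: { [E → . + b], [E → . L E f], [E → L . E f], [L → . , b L], [L → . ; f E], [L → . f] }  — shift
  I9: { [E → L E . f] }  — shift
  I10: { [E → L E f .] }  — reduce
  I11: { [E → + b .] }  — reduce
  I12: { [L → , b . L], [L → . , b L], [L → . ; f E], [L → . f] }  — shift
  I13: { [L → , b L .] }  — reduce

Every state is either a pure shift/goto state or contains exactly one complete item and nothing to shift — no conflicts. The grammar is LR(0).

Answer: Yes, the grammar is LR(0)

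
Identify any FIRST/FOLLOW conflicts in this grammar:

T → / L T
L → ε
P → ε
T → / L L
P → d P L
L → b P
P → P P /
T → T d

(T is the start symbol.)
Nullable non-terminals: L, P.
FIRST sets used below: FIRST(P) = { '/', 'd', ε }

L: nullable alternative(s) L → ε; FOLLOW(L) = { $, '/', 'b', 'd' }
  L → ε: FIRST \ {ε} = { } — this is the only nullable alternative, skip
  L → b P: FIRST \ {ε} = { 'b' } — overlaps FOLLOW(L) on { 'b' }: CONFLICT

P: nullable alternative(s) P → ε; FOLLOW(P) = { $, '/', 'b', 'd' }
  P → ε: FIRST \ {ε} = { } — this is the only nullable alternative, skip
  P → d P L: FIRST \ {ε} = { 'd' } — overlaps FOLLOW(P) on { 'd' }: CONFLICT
  P → P P /: FIRST \ {ε} = { '/', 'd' } — overlaps FOLLOW(P) on { '/', 'd' }: CONFLICT

T has no nullable alternative, so no FIRST/FOLLOW check is needed there.

So the grammar has 3 FIRST/FOLLOW conflicts (marked CONFLICT above).

Answer: Yes. L → b P with FOLLOW(L) on { 'b' }; P → d P L with FOLLOW(P) on { 'd' }; P → P P '/' with FOLLOW(P) on { '/', 'd' }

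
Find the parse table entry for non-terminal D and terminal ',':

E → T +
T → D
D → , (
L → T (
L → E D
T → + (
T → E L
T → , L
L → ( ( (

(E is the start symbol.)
To find M[D, ','], we find productions for D where ',' is in the predict set (PREDICT(N → α) = (FIRST(α) \ {ε}) ∪ (FOLLOW(N) if α ⇒* ε)).

D → , (: PREDICT = { ',' }
  ',' is in predict set, so this production goes in M[D, ',']

M[D, ','] = D → , (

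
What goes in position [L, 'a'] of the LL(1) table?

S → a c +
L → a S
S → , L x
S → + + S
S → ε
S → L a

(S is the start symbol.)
To find M[L, 'a'], we find productions for L where 'a' is in the predict set (PREDICT(N → α) = (FIRST(α) \ {ε}) ∪ (FOLLOW(N) if α ⇒* ε)).

L → a S: PREDICT = { 'a' }
  'a' is in predict set, so this production goes in M[L, 'a']

M[L, 'a'] = L → a S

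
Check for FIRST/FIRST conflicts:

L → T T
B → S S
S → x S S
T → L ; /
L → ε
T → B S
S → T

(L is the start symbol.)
Yes. S → x S S / S → T on { 'x' }; T → L ';' '/' / T → B S on { ';', 'x' }

A FIRST/FIRST conflict occurs when two productions N → α and N → β for the same non-terminal have FIRST(α) ∩ FIRST(β) ≠ ∅ (with ε ∈ FIRST of a nullable right-hand side, so two nullable alternatives also conflict).

FIRST sets of the non-terminals at (or reachable through a nullable prefix from) the front of some alternative:
  FIRST(T) = { ';', 'x' }
  FIRST(L) = { ';', 'x', ε }
  FIRST(B) = { ';', 'x' }

Productions for L:
  L → T T: FIRST = { ';', 'x' }
  L → ε: FIRST = { ε }
Productions for S:
  S → x S S: FIRST = { 'x' }
  S → T: FIRST = { ';', 'x' }
Productions for T:
  T → L ; /: FIRST = { ';', 'x' }
  T → B S: FIRST = { ';', 'x' }
B has only one production, so no FIRST/FIRST conflict is possible there.

Conflict for S: S → x S S and S → T
  Overlap: { 'x' }
Conflict for T: T → L ; / and T → B S
  Overlap: { ';', 'x' }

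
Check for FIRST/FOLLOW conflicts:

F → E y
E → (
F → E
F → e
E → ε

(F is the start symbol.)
A FIRST/FOLLOW conflict occurs when a non-terminal N has a nullable alternative N → β (β ⇒* ε) and another alternative N → α with FIRST(α) ∩ FOLLOW(N) ≠ ∅: on such a lookahead the parser cannot decide between expanding α and letting N vanish via β.

Nullable non-terminals: E, F.
FIRST sets used below: FIRST(E) = { '(', ε }

E: nullable alternative(s) E → ε; FOLLOW(E) = { $, 'y' }
  E → (: FIRST \ {ε} = { '(' } — disjoint from FOLLOW(E)
  E → ε: FIRST \ {ε} = { } — this is the only nullable alternative, skip

F: nullable alternative(s) F → E; FOLLOW(F) = { $ }
  F → E y: FIRST \ {ε} = { '(', 'y' } — disjoint from FOLLOW(F)
  F → E: FIRST \ {ε} = { '(' } — this is the only nullable alternative, skip
  F → e: FIRST \ {ε} = { 'e' } — disjoint from FOLLOW(F)

No FIRST/FOLLOW conflicts found.

Answer: No FIRST/FOLLOW conflicts.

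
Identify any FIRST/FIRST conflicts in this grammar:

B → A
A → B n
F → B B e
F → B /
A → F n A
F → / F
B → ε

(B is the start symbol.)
A FIRST/FIRST conflict occurs when two productions N → α and N → β for the same non-terminal have FIRST(α) ∩ FIRST(β) ≠ ∅ (with ε ∈ FIRST of a nullable right-hand side, so two nullable alternatives also conflict).

FIRST sets of the non-terminals at (or reachable through a nullable prefix from) the front of some alternative:
  FIRST(A) = { '/', 'e', 'n' }
  FIRST(B) = { '/', 'e', 'n', ε }
  FIRST(F) = { '/', 'e', 'n' }

Productions for B:
  B → A: FIRST = { '/', 'e', 'n' }
  B → ε: FIRST = { ε }
Productions for A:
  A → B n: FIRST = { '/', 'e', 'n' }
  A → F n A: FIRST = { '/', 'e', 'n' }
Productions for F:
  F → B B e: FIRST = { '/', 'e', 'n' }
  F → B /: FIRST = { '/', 'e', 'n' }
  F → / F: FIRST = { '/' }

Conflict for A: A → B n and A → F n A
  Overlap: { '/', 'e', 'n' }
Conflict for F: F → B B e and F → B /
  Overlap: { '/', 'e', 'n' }
Conflict for F: F → B B e and F → / F
  Overlap: { '/' }
Conflict for F: F → B / and F → / F
  Overlap: { '/' }

Answer: Yes. A → B n / A → F n A on { '/', 'e', 'n' }; F → B B e / F → B '/' on { '/', 'e', 'n' }; F → B B e / F → '/' F on { '/' }; F → B '/' / F → '/' F on { '/' }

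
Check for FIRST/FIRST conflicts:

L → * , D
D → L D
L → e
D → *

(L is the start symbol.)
Yes. D → L D / D → '*' on { '*' }

A FIRST/FIRST conflict occurs when two productions N → α and N → β for the same non-terminal have FIRST(α) ∩ FIRST(β) ≠ ∅ (with ε ∈ FIRST of a nullable right-hand side, so two nullable alternatives also conflict).

FIRST sets of the non-terminals at (or reachable through a nullable prefix from) the front of some alternative:
  FIRST(L) = { '*', 'e' }

Productions for L:
  L → * , D: FIRST = { '*' }
  L → e: FIRST = { 'e' }
Productions for D:
  D → L D: FIRST = { '*', 'e' }
  D → *: FIRST = { '*' }

Conflict for D: D → L D and D → *
  Overlap: { '*' }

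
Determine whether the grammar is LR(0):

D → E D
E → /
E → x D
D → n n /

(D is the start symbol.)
A grammar is LR(0) if no state in the canonical LR(0) collection has:
  - both a shift item (dot before a terminal) and a complete item (shift-reduce conflict), or
  - two or more complete items (reduce-reduce conflict; the accept item [D' → D .] counts as a complete item here).

Augment with D' → D and build the canonical LR(0) collection (I0 = CLOSURE({[D' → . D]}), then GOTO on every symbol after a dot until no new states appear). It has 10 states:
  I0: { [D → . E D], [D → . n n /], [D' → . D], [E → . /], [E → . x D] }  — shift
  I1: { [E → / .] }  — reduce
  I2: { [D' → D .] }  — accept
  I3: { [D → . E D], [D → . n n /], [D → E . D], [E → . /], [E → . x D] }  — shift
  I4: { [D → n . n /] }  — shift
  I5: { [D → . E D], [D → . n n /], [E → . /], [E → . x D], [E → x . D] }  — shift
  I6: { [E → x D .] }  — reduce
  I7: { [D → n n . /] }  — shift
  I8: { [D → n n / .] }  — reduce
  I9: { [D → E D .] }  — reduce

Every state is either a pure shift/goto state or contains exactly one complete item and nothing to shift — no conflicts. The grammar is LR(0).

Answer: Yes, the grammar is LR(0)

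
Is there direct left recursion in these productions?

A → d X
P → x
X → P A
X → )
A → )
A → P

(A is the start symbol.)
No direct left recursion

A → d X: starts with d
P → x: starts with x
X → P A: starts with P
X → ): starts with ')'
A → ): starts with ')'
A → P: starts with P

No direct left recursion found.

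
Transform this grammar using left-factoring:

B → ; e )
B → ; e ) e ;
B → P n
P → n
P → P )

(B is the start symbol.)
Left-factoring transforms A → αβ₁ | αβ₂ into A → αA' and A' → β₁ | β₂
(α is the longest common prefix among the alternatives). Repeat until
no nonterminal has two alternatives with a common prefix.

Round 1: B has alternatives sharing prefix '; e )'. Introduce B': B → ; e ) B'
  Add: B' → ε
  Add: B' → e ;

No remaining common prefixes — done.

Resulting grammar:
B → ; e ) B'
B' → ε
B' → e ;
B → P n
P → n
P → P )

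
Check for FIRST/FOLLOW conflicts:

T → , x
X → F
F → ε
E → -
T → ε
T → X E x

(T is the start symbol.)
No FIRST/FOLLOW conflicts.

Nullable non-terminals: F, T, X.
FIRST sets used below: FIRST(X) = { ε }, FIRST(E) = { '-' }
F has a nullable alternative but only one production, so nothing to check.

T: nullable alternative(s) T → ε; FOLLOW(T) = { $ }
  T → , x: FIRST \ {ε} = { ',' } — disjoint from FOLLOW(T)
  T → ε: FIRST \ {ε} = { } — this is the only nullable alternative, skip
  T → X E x: FIRST \ {ε} = { '-' } — disjoint from FOLLOW(T)
X has a nullable alternative but only one production, so nothing to check.

E has no nullable alternative, so no FIRST/FOLLOW check is needed there.

No FIRST/FOLLOW conflicts found.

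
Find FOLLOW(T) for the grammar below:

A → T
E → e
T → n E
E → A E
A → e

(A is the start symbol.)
{ $, 'e', 'n' }

To compute FOLLOW(T), find every occurrence of T on a right-hand side N → α T β: add FIRST(β) \ {ε}, and if β is empty or nullable also add FOLLOW(N). Iterate to a fixed point.

In A → T: T is at the end, add FOLLOW(A)

The FOLLOW sets referred to above (computed the same way, to a fixed point):
  FOLLOW(A) = { $, 'e', 'n' }

Taking the union: FOLLOW(T) = { $, 'e', 'n' }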